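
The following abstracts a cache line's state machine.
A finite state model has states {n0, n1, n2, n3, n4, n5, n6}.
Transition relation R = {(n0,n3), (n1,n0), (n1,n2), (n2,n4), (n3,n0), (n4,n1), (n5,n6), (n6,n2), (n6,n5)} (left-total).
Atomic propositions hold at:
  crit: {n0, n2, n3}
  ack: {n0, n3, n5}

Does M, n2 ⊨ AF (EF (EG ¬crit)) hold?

No

Sat(¬crit) = {n1, n4, n5, n6}
EG ¬crit: greatest fixpoint, start Z0 = {n1, n4, n5, n6}, keep only states in Sat with some successor in Z. Z1 = {n4, n5, n6}; Z2 = {n5, n6}; fixed.
Sat(EG ¬crit) = {n5, n6}
EF (EG ¬crit): least fixpoint, start Z0 = {n5, n6}, add states with some successor in Z. Already a fixed point.
Sat(EF (EG ¬crit)) = {n5, n6}
AF (EF (EG ¬crit)): least fixpoint, start Z0 = {n5, n6}, add states with every successor in Z. Already a fixed point.
Sat(AF (EF (EG ¬crit))) = {n5, n6}
n2 ∉ Sat(AF (EF (EG ¬crit))) = {n5, n6}, so the formula does not hold at n2.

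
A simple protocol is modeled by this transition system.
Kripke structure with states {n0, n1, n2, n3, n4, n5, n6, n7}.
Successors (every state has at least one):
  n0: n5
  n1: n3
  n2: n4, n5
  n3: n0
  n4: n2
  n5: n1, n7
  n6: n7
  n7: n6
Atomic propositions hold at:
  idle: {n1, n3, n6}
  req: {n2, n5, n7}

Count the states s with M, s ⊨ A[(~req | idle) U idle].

3

Sat(~req) = {n0, n1, n3, n4, n6}
Sat(~req | idle) = {n0, n1, n3, n4, n6}
A[(~req | idle) U idle]: least fixpoint, start Z0 = Sat(idle) = {n1, n3, n6}, add states in Sat(~req | idle) with every successor in Z. Already a fixed point.
Sat(A[(~req | idle) U idle]) = {n1, n3, n6}
|Sat(A[(~req | idle) U idle])| = |{n1, n3, n6}| = 3.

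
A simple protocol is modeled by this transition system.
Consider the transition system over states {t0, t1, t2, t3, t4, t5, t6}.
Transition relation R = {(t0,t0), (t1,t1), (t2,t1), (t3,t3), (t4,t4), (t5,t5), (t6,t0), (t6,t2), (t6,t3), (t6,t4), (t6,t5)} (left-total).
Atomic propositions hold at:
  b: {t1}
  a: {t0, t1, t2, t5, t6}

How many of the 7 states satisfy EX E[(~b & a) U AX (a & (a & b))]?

3

Sat(~b) = {t0, t2, t3, t4, t5, t6}
Sat(~b & a) = {t0, t2, t5, t6}
Sat(a & b) = {t1}
Sat(a & (a & b)) = {t1}
Sat(AX (a & (a & b))) = {s : every successor in {t1}} = {t1, t2}
E[(~b & a) U AX (a & (a & b))]: least fixpoint, start Z0 = Sat(AX (a & (a & b))) = {t1, t2}, add states in Sat(~b & a) with some successor in Z. Z1 = {t1, t2, t6}; fixed.
Sat(E[(~b & a) U AX (a & (a & b))]) = {t1, t2, t6}
Sat(EX E[(~b & a) U AX (a & (a & b))]) = {s : some successor in {t1, t2, t6}} = {t1, t2, t6}
|Sat(EX E[(~b & a) U AX (a & (a & b))])| = |{t1, t2, t6}| = 3.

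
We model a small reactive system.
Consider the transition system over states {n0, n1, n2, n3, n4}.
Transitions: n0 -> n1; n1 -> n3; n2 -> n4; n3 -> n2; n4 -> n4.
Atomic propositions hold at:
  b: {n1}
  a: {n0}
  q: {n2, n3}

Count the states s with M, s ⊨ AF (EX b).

1

Sat(EX b) = {s : some successor in {n1}} = {n0}
AF (EX b): least fixpoint, start Z0 = {n0}, add states with every successor in Z. Already a fixed point.
Sat(AF (EX b)) = {n0}
|Sat(AF (EX b))| = |{n0}| = 1.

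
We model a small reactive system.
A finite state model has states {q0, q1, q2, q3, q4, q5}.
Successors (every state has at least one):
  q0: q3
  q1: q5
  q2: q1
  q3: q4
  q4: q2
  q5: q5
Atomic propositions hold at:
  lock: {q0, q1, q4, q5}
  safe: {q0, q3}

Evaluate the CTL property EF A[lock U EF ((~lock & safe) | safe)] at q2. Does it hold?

Sat(~lock) = {q2, q3}
Sat(~lock & safe) = {q3}
Sat((~lock & safe) | safe) = {q0, q3}
EF ((~lock & safe) | safe): least fixpoint, start Z0 = {q0, q3}, add states with some successor in Z. Already a fixed point.
Sat(EF ((~lock & safe) | safe)) = {q0, q3}
A[lock U EF ((~lock & safe) | safe)]: least fixpoint, start Z0 = Sat(EF ((~lock & safe) | safe)) = {q0, q3}, add states in Sat(lock) with every successor in Z. Already a fixed point.
Sat(A[lock U EF ((~lock & safe) | safe)]) = {q0, q3}
EF A[lock U EF ((~lock & safe) | safe)]: least fixpoint, start Z0 = {q0, q3}, add states with some successor in Z. Already a fixed point.
Sat(EF A[lock U EF ((~lock & safe) | safe)]) = {q0, q3}
q2 ∉ Sat(EF A[lock U EF ((~lock & safe) | safe)]) = {q0, q3}, so the formula does not hold at q2.

No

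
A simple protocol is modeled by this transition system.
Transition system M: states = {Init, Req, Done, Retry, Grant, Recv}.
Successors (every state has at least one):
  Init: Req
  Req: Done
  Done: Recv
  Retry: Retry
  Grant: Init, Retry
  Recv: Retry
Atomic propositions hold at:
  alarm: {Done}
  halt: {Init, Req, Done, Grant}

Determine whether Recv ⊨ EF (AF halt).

No

AF halt: least fixpoint, start Z0 = {Init, Req, Done, Grant}, add states with every successor in Z. Already a fixed point.
Sat(AF halt) = {Init, Req, Done, Grant}
EF (AF halt): least fixpoint, start Z0 = {Init, Req, Done, Grant}, add states with some successor in Z. Already a fixed point.
Sat(EF (AF halt)) = {Init, Req, Done, Grant}
Recv ∉ Sat(EF (AF halt)) = {Init, Req, Done, Grant}, so the formula does not hold at Recv.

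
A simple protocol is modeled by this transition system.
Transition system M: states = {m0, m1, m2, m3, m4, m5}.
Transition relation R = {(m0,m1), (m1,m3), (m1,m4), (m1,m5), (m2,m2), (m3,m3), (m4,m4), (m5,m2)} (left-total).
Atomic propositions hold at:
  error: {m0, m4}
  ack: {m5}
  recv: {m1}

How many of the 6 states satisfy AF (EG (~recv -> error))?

3

Sat(~recv) = {m0, m2, m3, m4, m5}
Sat(~recv -> error) = {m0, m1, m4}
EG (~recv -> error): greatest fixpoint, start Z0 = {m0, m1, m4}, keep only states in Sat with some successor in Z. Already a fixed point.
Sat(EG (~recv -> error)) = {m0, m1, m4}
AF (EG (~recv -> error)): least fixpoint, start Z0 = {m0, m1, m4}, add states with every successor in Z. Already a fixed point.
Sat(AF (EG (~recv -> error))) = {m0, m1, m4}
|Sat(AF (EG (~recv -> error)))| = |{m0, m1, m4}| = 3.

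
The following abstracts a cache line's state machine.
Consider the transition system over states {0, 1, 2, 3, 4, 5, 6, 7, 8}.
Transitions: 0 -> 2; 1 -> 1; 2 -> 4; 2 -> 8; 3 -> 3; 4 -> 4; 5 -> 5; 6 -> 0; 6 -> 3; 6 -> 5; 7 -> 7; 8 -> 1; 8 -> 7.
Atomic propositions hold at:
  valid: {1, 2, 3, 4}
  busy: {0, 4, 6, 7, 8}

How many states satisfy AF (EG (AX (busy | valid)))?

Sat(busy | valid) = {0, 1, 2, 3, 4, 6, 7, 8}
Sat(AX (busy | valid)) = {s : every successor in {0, 1, 2, 3, 4, 6, 7, 8}} = {0, 1, 2, 3, 4, 7, 8}
EG (AX (busy | valid)): greatest fixpoint, start Z0 = {0, 1, 2, 3, 4, 7, 8}, keep only states in Sat with some successor in Z. Already a fixed point.
Sat(EG (AX (busy | valid))) = {0, 1, 2, 3, 4, 7, 8}
AF (EG (AX (busy | valid))): least fixpoint, start Z0 = {0, 1, 2, 3, 4, 7, 8}, add states with every successor in Z. Already a fixed point.
Sat(AF (EG (AX (busy | valid)))) = {0, 1, 2, 3, 4, 7, 8}
|Sat(AF (EG (AX (busy | valid))))| = |{0, 1, 2, 3, 4, 7, 8}| = 7.

7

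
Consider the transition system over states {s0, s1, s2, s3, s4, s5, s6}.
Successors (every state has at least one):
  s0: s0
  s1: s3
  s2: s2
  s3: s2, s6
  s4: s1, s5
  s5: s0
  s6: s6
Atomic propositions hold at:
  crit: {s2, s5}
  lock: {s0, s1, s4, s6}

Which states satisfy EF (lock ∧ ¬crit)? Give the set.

{s0, s1, s3, s4, s5, s6}

Sat(¬crit) = {s0, s1, s3, s4, s6}
Sat(lock ∧ ¬crit) = {s0, s1, s4, s6}
EF (lock ∧ ¬crit): least fixpoint, start Z0 = {s0, s1, s4, s6}, add states with some successor in Z. Z1 = {s0, s1, s3, s4, s5, s6}; fixed.
Sat(EF (lock ∧ ¬crit)) = {s0, s1, s3, s4, s5, s6}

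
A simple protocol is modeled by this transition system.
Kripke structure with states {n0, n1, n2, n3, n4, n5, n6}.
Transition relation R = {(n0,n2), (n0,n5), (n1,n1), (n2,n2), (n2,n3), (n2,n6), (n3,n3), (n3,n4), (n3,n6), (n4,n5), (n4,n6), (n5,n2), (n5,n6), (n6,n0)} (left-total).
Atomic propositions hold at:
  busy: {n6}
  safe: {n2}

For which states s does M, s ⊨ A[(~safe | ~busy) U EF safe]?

Sat(~safe) = {n0, n1, n3, n4, n5, n6}
Sat(~busy) = {n0, n1, n2, n3, n4, n5}
Sat(~safe | ~busy) = {n0, n1, n2, n3, n4, n5, n6}
EF safe: least fixpoint, start Z0 = {n2}, add states with some successor in Z. Z1 = {n0, n2, n5}; Z2 = {n0, n2, n4, n5, n6}; Z3 = {n0, n2, n3, n4, n5, n6}; fixed.
Sat(EF safe) = {n0, n2, n3, n4, n5, n6}
A[(~safe | ~busy) U EF safe]: least fixpoint, start Z0 = Sat(EF safe) = {n0, n2, n3, n4, n5, n6}, add states in Sat(~safe | ~busy) with every successor in Z. Already a fixed point.
Sat(A[(~safe | ~busy) U EF safe]) = {n0, n2, n3, n4, n5, n6}

{n0, n2, n3, n4, n5, n6}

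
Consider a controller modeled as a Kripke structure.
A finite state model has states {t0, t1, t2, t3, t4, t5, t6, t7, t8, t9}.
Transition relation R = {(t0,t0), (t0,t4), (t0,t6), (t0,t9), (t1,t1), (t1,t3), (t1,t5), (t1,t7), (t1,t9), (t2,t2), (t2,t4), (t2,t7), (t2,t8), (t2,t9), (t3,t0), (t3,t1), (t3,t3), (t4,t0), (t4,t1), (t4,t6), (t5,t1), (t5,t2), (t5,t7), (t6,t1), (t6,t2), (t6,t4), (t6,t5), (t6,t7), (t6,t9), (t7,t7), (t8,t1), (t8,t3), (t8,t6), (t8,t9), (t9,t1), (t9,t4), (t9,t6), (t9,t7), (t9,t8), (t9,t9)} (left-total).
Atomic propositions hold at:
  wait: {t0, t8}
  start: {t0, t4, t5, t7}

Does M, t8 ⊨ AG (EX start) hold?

Sat(EX start) = {s : some successor in {t0, t4, t5, t7}} = {t0, t1, t2, t3, t4, t5, t6, t7, t9}
AG (EX start): greatest fixpoint, start Z0 = {t0, t1, t2, t3, t4, t5, t6, t7, t9}, keep only states in Sat with every successor in Z. Z1 = {t0, t1, t3, t4, t5, t6, t7}; Z2 = {t3, t4, t7}; Z3 = {t7}; fixed.
Sat(AG (EX start)) = {t7}
t8 ∉ Sat(AG (EX start)) = {t7}, so the formula does not hold at t8.

No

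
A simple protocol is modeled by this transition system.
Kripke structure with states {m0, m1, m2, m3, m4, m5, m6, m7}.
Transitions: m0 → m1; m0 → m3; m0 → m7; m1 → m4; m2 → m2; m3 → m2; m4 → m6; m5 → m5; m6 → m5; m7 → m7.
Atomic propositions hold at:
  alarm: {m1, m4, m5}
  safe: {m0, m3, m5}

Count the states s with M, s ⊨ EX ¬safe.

Sat(¬safe) = {m1, m2, m4, m6, m7}
Sat(EX ¬safe) = {s : some successor in {m1, m2, m4, m6, m7}} = {m0, m1, m2, m3, m4, m7}
|Sat(EX ¬safe)| = |{m0, m1, m2, m3, m4, m7}| = 6.

6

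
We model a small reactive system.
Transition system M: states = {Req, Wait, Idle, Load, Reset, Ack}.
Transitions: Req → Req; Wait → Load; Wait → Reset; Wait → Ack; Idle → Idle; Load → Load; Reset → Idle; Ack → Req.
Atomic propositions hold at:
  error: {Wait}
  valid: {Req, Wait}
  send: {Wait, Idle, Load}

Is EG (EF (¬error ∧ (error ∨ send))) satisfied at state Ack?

No

Sat(¬error) = {Req, Idle, Load, Reset, Ack}
Sat(error ∨ send) = {Wait, Idle, Load}
Sat(¬error ∧ (error ∨ send)) = {Idle, Load}
EF (¬error ∧ (error ∨ send)): least fixpoint, start Z0 = {Idle, Load}, add states with some successor in Z. Z1 = {Wait, Idle, Load, Reset}; fixed.
Sat(EF (¬error ∧ (error ∨ send))) = {Wait, Idle, Load, Reset}
EG (EF (¬error ∧ (error ∨ send))): greatest fixpoint, start Z0 = {Wait, Idle, Load, Reset}, keep only states in Sat with some successor in Z. Already a fixed point.
Sat(EG (EF (¬error ∧ (error ∨ send)))) = {Wait, Idle, Load, Reset}
Ack ∉ Sat(EG (EF (¬error ∧ (error ∨ send)))) = {Wait, Idle, Load, Reset}, so the formula does not hold at Ack.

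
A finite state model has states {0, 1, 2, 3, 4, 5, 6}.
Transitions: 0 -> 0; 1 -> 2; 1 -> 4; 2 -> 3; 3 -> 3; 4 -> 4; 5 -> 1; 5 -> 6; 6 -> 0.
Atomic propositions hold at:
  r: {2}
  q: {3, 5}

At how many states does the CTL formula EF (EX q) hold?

Sat(EX q) = {s : some successor in {3, 5}} = {2, 3}
EF (EX q): least fixpoint, start Z0 = {2, 3}, add states with some successor in Z. Z1 = {1, 2, 3}; Z2 = {1, 2, 3, 5}; fixed.
Sat(EF (EX q)) = {1, 2, 3, 5}
|Sat(EF (EX q))| = |{1, 2, 3, 5}| = 4.

4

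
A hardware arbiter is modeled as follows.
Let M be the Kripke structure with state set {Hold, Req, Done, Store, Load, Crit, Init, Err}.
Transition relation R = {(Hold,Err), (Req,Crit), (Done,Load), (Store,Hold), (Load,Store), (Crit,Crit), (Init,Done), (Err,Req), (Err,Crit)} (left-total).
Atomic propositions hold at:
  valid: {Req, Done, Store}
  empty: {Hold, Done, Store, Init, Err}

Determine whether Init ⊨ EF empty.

EF empty: least fixpoint, start Z0 = {Hold, Done, Store, Init, Err}, add states with some successor in Z. Z1 = {Hold, Done, Store, Load, Init, Err}; fixed.
Sat(EF empty) = {Hold, Done, Store, Load, Init, Err}
Init ∈ Sat(EF empty) = {Hold, Done, Store, Load, Init, Err}, so the formula holds at Init.

Yes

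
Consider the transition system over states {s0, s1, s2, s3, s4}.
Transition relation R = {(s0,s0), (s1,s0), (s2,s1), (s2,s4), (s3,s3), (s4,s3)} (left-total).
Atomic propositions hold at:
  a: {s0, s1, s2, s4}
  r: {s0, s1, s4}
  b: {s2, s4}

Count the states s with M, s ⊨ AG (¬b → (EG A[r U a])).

Sat(¬b) = {s0, s1, s3}
A[r U a]: least fixpoint, start Z0 = Sat(a) = {s0, s1, s2, s4}, add states in Sat(r) with every successor in Z. Already a fixed point.
Sat(A[r U a]) = {s0, s1, s2, s4}
EG A[r U a]: greatest fixpoint, start Z0 = {s0, s1, s2, s4}, keep only states in Sat with some successor in Z. Z1 = {s0, s1, s2}; fixed.
Sat(EG A[r U a]) = {s0, s1, s2}
Sat(¬b → (EG A[r U a])) = {s0, s1, s2, s4}
AG (¬b → (EG A[r U a])): greatest fixpoint, start Z0 = {s0, s1, s2, s4}, keep only states in Sat with every successor in Z. Z1 = {s0, s1, s2}; Z2 = {s0, s1}; fixed.
Sat(AG (¬b → (EG A[r U a]))) = {s0, s1}
|Sat(AG (¬b → (EG A[r U a])))| = |{s0, s1}| = 2.

2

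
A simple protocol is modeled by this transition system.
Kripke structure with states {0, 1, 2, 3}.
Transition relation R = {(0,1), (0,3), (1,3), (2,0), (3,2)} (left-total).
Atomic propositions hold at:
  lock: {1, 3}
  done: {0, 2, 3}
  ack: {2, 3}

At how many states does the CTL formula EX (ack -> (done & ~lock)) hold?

Sat(~lock) = {0, 2}
Sat(done & ~lock) = {0, 2}
Sat(ack -> (done & ~lock)) = {0, 1, 2}
Sat(EX (ack -> (done & ~lock))) = {s : some successor in {0, 1, 2}} = {0, 2, 3}
|Sat(EX (ack -> (done & ~lock)))| = |{0, 2, 3}| = 3.

3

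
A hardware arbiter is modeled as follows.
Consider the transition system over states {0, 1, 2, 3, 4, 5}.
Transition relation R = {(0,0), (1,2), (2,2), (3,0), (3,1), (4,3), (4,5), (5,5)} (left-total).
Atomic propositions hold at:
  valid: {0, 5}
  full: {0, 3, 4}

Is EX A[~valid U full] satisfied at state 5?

Sat(~valid) = {1, 2, 3, 4}
A[~valid U full]: least fixpoint, start Z0 = Sat(full) = {0, 3, 4}, add states in Sat(~valid) with every successor in Z. Already a fixed point.
Sat(A[~valid U full]) = {0, 3, 4}
Sat(EX A[~valid U full]) = {s : some successor in {0, 3, 4}} = {0, 3, 4}
5 ∉ Sat(EX A[~valid U full]) = {0, 3, 4}, so the formula does not hold at 5.

No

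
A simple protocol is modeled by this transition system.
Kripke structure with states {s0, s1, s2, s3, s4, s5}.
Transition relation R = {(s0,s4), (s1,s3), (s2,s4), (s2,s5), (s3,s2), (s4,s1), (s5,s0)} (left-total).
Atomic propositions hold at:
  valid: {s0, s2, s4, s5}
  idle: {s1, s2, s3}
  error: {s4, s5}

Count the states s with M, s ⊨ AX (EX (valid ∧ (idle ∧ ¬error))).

Sat(¬error) = {s0, s1, s2, s3}
Sat(idle ∧ ¬error) = {s1, s2, s3}
Sat(valid ∧ (idle ∧ ¬error)) = {s2}
Sat(EX (valid ∧ (idle ∧ ¬error))) = {s : some successor in {s2}} = {s3}
Sat(AX (EX (valid ∧ (idle ∧ ¬error)))) = {s : every successor in {s3}} = {s1}
|Sat(AX (EX (valid ∧ (idle ∧ ¬error))))| = |{s1}| = 1.

1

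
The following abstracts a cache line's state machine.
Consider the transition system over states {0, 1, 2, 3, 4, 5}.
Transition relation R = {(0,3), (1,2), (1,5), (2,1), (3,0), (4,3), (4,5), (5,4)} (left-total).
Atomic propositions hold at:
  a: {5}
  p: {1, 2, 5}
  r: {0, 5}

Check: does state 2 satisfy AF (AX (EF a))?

Yes

EF a: least fixpoint, start Z0 = {5}, add states with some successor in Z. Z1 = {1, 4, 5}; Z2 = {1, 2, 4, 5}; fixed.
Sat(EF a) = {1, 2, 4, 5}
Sat(AX (EF a)) = {s : every successor in {1, 2, 4, 5}} = {1, 2, 5}
AF (AX (EF a)): least fixpoint, start Z0 = {1, 2, 5}, add states with every successor in Z. Already a fixed point.
Sat(AF (AX (EF a))) = {1, 2, 5}
2 ∈ Sat(AF (AX (EF a))) = {1, 2, 5}, so the formula holds at 2.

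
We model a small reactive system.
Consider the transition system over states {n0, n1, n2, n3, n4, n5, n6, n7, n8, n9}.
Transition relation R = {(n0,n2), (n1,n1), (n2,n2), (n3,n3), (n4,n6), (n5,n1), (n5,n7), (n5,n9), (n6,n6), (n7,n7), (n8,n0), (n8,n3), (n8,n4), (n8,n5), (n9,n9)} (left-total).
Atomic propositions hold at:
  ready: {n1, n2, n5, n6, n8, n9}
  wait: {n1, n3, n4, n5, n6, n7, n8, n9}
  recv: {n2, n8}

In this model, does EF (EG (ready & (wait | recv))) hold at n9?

Sat(wait | recv) = {n1, n2, n3, n4, n5, n6, n7, n8, n9}
Sat(ready & (wait | recv)) = {n1, n2, n5, n6, n8, n9}
EG (ready & (wait | recv)): greatest fixpoint, start Z0 = {n1, n2, n5, n6, n8, n9}, keep only states in Sat with some successor in Z. Already a fixed point.
Sat(EG (ready & (wait | recv))) = {n1, n2, n5, n6, n8, n9}
EF (EG (ready & (wait | recv))): least fixpoint, start Z0 = {n1, n2, n5, n6, n8, n9}, add states with some successor in Z. Z1 = {n0, n1, n2, n4, n5, n6, n8, n9}; fixed.
Sat(EF (EG (ready & (wait | recv)))) = {n0, n1, n2, n4, n5, n6, n8, n9}
n9 ∈ Sat(EF (EG (ready & (wait | recv)))) = {n0, n1, n2, n4, n5, n6, n8, n9}, so the formula holds at n9.

Yes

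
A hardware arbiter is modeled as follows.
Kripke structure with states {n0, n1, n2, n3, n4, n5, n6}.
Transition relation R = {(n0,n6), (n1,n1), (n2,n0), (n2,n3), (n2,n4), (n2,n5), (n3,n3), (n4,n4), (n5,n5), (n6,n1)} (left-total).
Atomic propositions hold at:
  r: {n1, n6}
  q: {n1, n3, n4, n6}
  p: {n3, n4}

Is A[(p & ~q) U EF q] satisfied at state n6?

Yes

Sat(~q) = {n0, n2, n5}
Sat(p & ~q) = ∅
EF q: least fixpoint, start Z0 = {n1, n3, n4, n6}, add states with some successor in Z. Z1 = {n0, n1, n2, n3, n4, n6}; fixed.
Sat(EF q) = {n0, n1, n2, n3, n4, n6}
A[(p & ~q) U EF q]: least fixpoint, start Z0 = Sat(EF q) = {n0, n1, n2, n3, n4, n6}, add states in Sat(p & ~q) with every successor in Z. Already a fixed point.
Sat(A[(p & ~q) U EF q]) = {n0, n1, n2, n3, n4, n6}
n6 ∈ Sat(A[(p & ~q) U EF q]) = {n0, n1, n2, n3, n4, n6}, so the formula holds at n6.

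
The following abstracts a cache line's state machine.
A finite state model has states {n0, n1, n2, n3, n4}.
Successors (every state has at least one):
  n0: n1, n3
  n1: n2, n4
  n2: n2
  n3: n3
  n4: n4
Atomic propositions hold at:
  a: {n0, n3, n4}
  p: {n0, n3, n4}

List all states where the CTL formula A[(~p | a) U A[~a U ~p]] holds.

{n1, n2}

Sat(~p) = {n1, n2}
Sat(~p | a) = {n0, n1, n2, n3, n4}
Sat(~a) = {n1, n2}
A[~a U ~p]: least fixpoint, start Z0 = Sat(~p) = {n1, n2}, add states in Sat(~a) with every successor in Z. Already a fixed point.
Sat(A[~a U ~p]) = {n1, n2}
A[(~p | a) U A[~a U ~p]]: least fixpoint, start Z0 = Sat(A[~a U ~p]) = {n1, n2}, add states in Sat(~p | a) with every successor in Z. Already a fixed point.
Sat(A[(~p | a) U A[~a U ~p]]) = {n1, n2}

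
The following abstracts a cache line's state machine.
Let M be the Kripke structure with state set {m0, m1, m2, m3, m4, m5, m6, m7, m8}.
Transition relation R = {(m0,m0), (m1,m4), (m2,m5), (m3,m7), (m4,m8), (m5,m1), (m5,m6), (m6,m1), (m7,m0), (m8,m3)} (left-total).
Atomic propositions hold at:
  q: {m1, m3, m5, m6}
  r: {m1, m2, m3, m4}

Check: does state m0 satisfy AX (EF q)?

EF q: least fixpoint, start Z0 = {m1, m3, m5, m6}, add states with some successor in Z. Z1 = {m1, m2, m3, m5, m6, m8}; Z2 = {m1, m2, m3, m4, m5, m6, m8}; fixed.
Sat(EF q) = {m1, m2, m3, m4, m5, m6, m8}
Sat(AX (EF q)) = {s : every successor in {m1, m2, m3, m4, m5, m6, m8}} = {m1, m2, m4, m5, m6, m8}
m0 ∉ Sat(AX (EF q)) = {m1, m2, m4, m5, m6, m8}, so the formula does not hold at m0.

No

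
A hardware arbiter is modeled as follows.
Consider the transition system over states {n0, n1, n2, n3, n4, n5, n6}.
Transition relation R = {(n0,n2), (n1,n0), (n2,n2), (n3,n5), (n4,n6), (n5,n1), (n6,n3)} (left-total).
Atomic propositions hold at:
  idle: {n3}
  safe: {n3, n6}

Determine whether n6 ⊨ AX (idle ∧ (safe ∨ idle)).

Sat(safe ∨ idle) = {n3, n6}
Sat(idle ∧ (safe ∨ idle)) = {n3}
Sat(AX (idle ∧ (safe ∨ idle))) = {s : every successor in {n3}} = {n6}
n6 ∈ Sat(AX (idle ∧ (safe ∨ idle))) = {n6}, so the formula holds at n6.

Yes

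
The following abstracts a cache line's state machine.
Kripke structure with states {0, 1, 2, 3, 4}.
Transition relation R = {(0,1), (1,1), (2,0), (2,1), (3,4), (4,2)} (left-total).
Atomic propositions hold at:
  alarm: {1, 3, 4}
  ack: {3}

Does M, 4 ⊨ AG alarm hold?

No

AG alarm: greatest fixpoint, start Z0 = {1, 3, 4}, keep only states in Sat with every successor in Z. Z1 = {1, 3}; Z2 = {1}; fixed.
Sat(AG alarm) = {1}
4 ∉ Sat(AG alarm) = {1}, so the formula does not hold at 4.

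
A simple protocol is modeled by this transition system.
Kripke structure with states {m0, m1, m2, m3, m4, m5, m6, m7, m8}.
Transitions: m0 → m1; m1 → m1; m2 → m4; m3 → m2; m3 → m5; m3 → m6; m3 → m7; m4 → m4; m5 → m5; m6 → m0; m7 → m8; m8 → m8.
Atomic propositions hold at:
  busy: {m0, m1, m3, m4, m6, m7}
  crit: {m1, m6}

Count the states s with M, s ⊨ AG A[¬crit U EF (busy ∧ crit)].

Sat(¬crit) = {m0, m2, m3, m4, m5, m7, m8}
Sat(busy ∧ crit) = {m1, m6}
EF (busy ∧ crit): least fixpoint, start Z0 = {m1, m6}, add states with some successor in Z. Z1 = {m0, m1, m3, m6}; fixed.
Sat(EF (busy ∧ crit)) = {m0, m1, m3, m6}
A[¬crit U EF (busy ∧ crit)]: least fixpoint, start Z0 = Sat(EF (busy ∧ crit)) = {m0, m1, m3, m6}, add states in Sat(¬crit) with every successor in Z. Already a fixed point.
Sat(A[¬crit U EF (busy ∧ crit)]) = {m0, m1, m3, m6}
AG A[¬crit U EF (busy ∧ crit)]: greatest fixpoint, start Z0 = {m0, m1, m3, m6}, keep only states in Sat with every successor in Z. Z1 = {m0, m1, m6}; fixed.
Sat(AG A[¬crit U EF (busy ∧ crit)]) = {m0, m1, m6}
|Sat(AG A[¬crit U EF (busy ∧ crit)])| = |{m0, m1, m6}| = 3.

3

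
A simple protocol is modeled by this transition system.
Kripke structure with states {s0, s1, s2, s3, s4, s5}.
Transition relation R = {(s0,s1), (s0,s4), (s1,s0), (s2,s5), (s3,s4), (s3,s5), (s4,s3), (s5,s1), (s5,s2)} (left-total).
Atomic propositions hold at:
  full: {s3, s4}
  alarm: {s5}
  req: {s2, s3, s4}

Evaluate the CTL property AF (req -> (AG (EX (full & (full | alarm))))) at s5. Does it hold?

Sat(full | alarm) = {s3, s4, s5}
Sat(full & (full | alarm)) = {s3, s4}
Sat(EX (full & (full | alarm))) = {s : some successor in {s3, s4}} = {s0, s3, s4}
AG (EX (full & (full | alarm))): greatest fixpoint, start Z0 = {s0, s3, s4}, keep only states in Sat with every successor in Z. Z1 = {s4}; Z2 = ∅; fixed.
Sat(AG (EX (full & (full | alarm)))) = ∅
Sat(req -> (AG (EX (full & (full | alarm))))) = {s0, s1, s5}
AF (req -> (AG (EX (full & (full | alarm))))): least fixpoint, start Z0 = {s0, s1, s5}, add states with every successor in Z. Z1 = {s0, s1, s2, s5}; fixed.
Sat(AF (req -> (AG (EX (full & (full | alarm)))))) = {s0, s1, s2, s5}
s5 ∈ Sat(AF (req -> (AG (EX (full & (full | alarm)))))) = {s0, s1, s2, s5}, so the formula holds at s5.

Yes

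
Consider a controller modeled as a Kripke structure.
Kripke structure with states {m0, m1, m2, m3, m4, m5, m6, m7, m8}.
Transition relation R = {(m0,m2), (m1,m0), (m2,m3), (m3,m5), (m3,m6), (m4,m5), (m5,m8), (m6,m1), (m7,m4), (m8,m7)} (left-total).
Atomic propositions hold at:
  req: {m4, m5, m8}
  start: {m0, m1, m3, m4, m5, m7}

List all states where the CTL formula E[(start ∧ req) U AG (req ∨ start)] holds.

Sat(start ∧ req) = {m4, m5}
Sat(req ∨ start) = {m0, m1, m3, m4, m5, m7, m8}
AG (req ∨ start): greatest fixpoint, start Z0 = {m0, m1, m3, m4, m5, m7, m8}, keep only states in Sat with every successor in Z. Z1 = {m1, m4, m5, m7, m8}; Z2 = {m4, m5, m7, m8}; fixed.
Sat(AG (req ∨ start)) = {m4, m5, m7, m8}
E[(start ∧ req) U AG (req ∨ start)]: least fixpoint, start Z0 = Sat(AG (req ∨ start)) = {m4, m5, m7, m8}, add states in Sat(start ∧ req) with some successor in Z. Already a fixed point.
Sat(E[(start ∧ req) U AG (req ∨ start)]) = {m4, m5, m7, m8}

{m4, m5, m7, m8}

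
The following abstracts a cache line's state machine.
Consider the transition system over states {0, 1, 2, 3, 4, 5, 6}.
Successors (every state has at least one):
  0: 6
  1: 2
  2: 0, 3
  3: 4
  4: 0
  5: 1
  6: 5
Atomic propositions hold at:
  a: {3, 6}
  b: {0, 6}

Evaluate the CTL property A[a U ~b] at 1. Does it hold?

Yes

Sat(~b) = {1, 2, 3, 4, 5}
A[a U ~b]: least fixpoint, start Z0 = Sat(~b) = {1, 2, 3, 4, 5}, add states in Sat(a) with every successor in Z. Z1 = {1, 2, 3, 4, 5, 6}; fixed.
Sat(A[a U ~b]) = {1, 2, 3, 4, 5, 6}
1 ∈ Sat(A[a U ~b]) = {1, 2, 3, 4, 5, 6}, so the formula holds at 1.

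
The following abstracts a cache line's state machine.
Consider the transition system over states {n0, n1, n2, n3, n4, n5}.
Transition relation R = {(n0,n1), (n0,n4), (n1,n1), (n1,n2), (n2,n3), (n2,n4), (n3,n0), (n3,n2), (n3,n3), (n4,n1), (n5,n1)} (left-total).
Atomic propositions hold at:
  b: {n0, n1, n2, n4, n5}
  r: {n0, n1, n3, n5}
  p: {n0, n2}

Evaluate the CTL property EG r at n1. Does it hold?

EG r: greatest fixpoint, start Z0 = {n0, n1, n3, n5}, keep only states in Sat with some successor in Z. Already a fixed point.
Sat(EG r) = {n0, n1, n3, n5}
n1 ∈ Sat(EG r) = {n0, n1, n3, n5}, so the formula holds at n1.

Yes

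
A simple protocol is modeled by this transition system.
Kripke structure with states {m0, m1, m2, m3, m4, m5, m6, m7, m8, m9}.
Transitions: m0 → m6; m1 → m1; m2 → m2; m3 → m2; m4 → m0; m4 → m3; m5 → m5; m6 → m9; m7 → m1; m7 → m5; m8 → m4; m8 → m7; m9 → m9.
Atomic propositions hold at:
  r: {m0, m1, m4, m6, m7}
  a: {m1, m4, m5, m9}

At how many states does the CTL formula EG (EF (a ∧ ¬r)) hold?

Sat(¬r) = {m2, m3, m5, m8, m9}
Sat(a ∧ ¬r) = {m5, m9}
EF (a ∧ ¬r): least fixpoint, start Z0 = {m5, m9}, add states with some successor in Z. Z1 = {m5, m6, m7, m9}; Z2 = {m0, m5, m6, m7, m8, m9}; Z3 = {m0, m4, m5, m6, m7, m8, m9}; fixed.
Sat(EF (a ∧ ¬r)) = {m0, m4, m5, m6, m7, m8, m9}
EG (EF (a ∧ ¬r)): greatest fixpoint, start Z0 = {m0, m4, m5, m6, m7, m8, m9}, keep only states in Sat with some successor in Z. Already a fixed point.
Sat(EG (EF (a ∧ ¬r))) = {m0, m4, m5, m6, m7, m8, m9}
|Sat(EG (EF (a ∧ ¬r)))| = |{m0, m4, m5, m6, m7, m8, m9}| = 7.

7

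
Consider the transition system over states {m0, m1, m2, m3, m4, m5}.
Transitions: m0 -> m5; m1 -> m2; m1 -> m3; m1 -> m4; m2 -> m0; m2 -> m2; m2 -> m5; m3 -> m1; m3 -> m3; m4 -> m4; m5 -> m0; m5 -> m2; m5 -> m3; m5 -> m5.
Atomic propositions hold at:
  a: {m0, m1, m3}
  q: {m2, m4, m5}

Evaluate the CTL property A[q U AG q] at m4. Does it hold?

Yes

AG q: greatest fixpoint, start Z0 = {m2, m4, m5}, keep only states in Sat with every successor in Z. Z1 = {m4}; fixed.
Sat(AG q) = {m4}
A[q U AG q]: least fixpoint, start Z0 = Sat(AG q) = {m4}, add states in Sat(q) with every successor in Z. Already a fixed point.
Sat(A[q U AG q]) = {m4}
m4 ∈ Sat(A[q U AG q]) = {m4}, so the formula holds at m4.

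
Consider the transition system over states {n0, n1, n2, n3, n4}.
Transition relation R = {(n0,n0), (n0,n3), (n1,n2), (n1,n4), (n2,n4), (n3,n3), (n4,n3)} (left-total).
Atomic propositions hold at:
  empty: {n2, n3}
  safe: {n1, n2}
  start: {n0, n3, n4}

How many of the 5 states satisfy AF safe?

2

AF safe: least fixpoint, start Z0 = {n1, n2}, add states with every successor in Z. Already a fixed point.
Sat(AF safe) = {n1, n2}
|Sat(AF safe)| = |{n1, n2}| = 2.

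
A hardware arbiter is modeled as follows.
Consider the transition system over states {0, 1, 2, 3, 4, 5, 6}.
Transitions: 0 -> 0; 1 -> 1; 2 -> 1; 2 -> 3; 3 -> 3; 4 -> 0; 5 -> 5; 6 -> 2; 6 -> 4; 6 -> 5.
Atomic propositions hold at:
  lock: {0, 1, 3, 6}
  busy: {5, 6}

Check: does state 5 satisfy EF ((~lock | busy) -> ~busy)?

Sat(~lock) = {2, 4, 5}
Sat(~lock | busy) = {2, 4, 5, 6}
Sat(~busy) = {0, 1, 2, 3, 4}
Sat((~lock | busy) -> ~busy) = {0, 1, 2, 3, 4}
EF ((~lock | busy) -> ~busy): least fixpoint, start Z0 = {0, 1, 2, 3, 4}, add states with some successor in Z. Z1 = {0, 1, 2, 3, 4, 6}; fixed.
Sat(EF ((~lock | busy) -> ~busy)) = {0, 1, 2, 3, 4, 6}
5 ∉ Sat(EF ((~lock | busy) -> ~busy)) = {0, 1, 2, 3, 4, 6}, so the formula does not hold at 5.

No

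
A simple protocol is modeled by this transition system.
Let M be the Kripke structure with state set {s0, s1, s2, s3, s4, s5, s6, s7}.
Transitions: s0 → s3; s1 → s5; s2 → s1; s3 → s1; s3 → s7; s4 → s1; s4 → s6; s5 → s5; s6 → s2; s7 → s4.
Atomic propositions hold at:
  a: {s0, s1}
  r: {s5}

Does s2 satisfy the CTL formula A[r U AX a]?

Sat(AX a) = {s : every successor in {s0, s1}} = {s2}
A[r U AX a]: least fixpoint, start Z0 = Sat(AX a) = {s2}, add states in Sat(r) with every successor in Z. Already a fixed point.
Sat(A[r U AX a]) = {s2}
s2 ∈ Sat(A[r U AX a]) = {s2}, so the formula holds at s2.

Yes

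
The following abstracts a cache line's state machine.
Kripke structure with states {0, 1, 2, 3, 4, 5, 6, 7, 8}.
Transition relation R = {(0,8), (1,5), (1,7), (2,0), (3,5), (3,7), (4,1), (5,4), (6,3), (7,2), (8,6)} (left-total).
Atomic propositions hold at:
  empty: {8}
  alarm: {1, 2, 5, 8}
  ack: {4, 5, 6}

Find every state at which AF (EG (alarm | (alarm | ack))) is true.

Sat(alarm | ack) = {1, 2, 4, 5, 6, 8}
Sat(alarm | (alarm | ack)) = {1, 2, 4, 5, 6, 8}
EG (alarm | (alarm | ack)): greatest fixpoint, start Z0 = {1, 2, 4, 5, 6, 8}, keep only states in Sat with some successor in Z. Z1 = {1, 4, 5, 8}; Z2 = {1, 4, 5}; fixed.
Sat(EG (alarm | (alarm | ack))) = {1, 4, 5}
AF (EG (alarm | (alarm | ack))): least fixpoint, start Z0 = {1, 4, 5}, add states with every successor in Z. Already a fixed point.
Sat(AF (EG (alarm | (alarm | ack)))) = {1, 4, 5}

{1, 4, 5}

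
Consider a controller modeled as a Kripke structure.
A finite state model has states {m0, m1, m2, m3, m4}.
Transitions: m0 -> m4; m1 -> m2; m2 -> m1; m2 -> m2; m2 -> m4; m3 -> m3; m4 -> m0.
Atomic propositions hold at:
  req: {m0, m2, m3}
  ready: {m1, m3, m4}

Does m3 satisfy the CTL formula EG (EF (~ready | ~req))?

No

Sat(~ready) = {m0, m2}
Sat(~req) = {m1, m4}
Sat(~ready | ~req) = {m0, m1, m2, m4}
EF (~ready | ~req): least fixpoint, start Z0 = {m0, m1, m2, m4}, add states with some successor in Z. Already a fixed point.
Sat(EF (~ready | ~req)) = {m0, m1, m2, m4}
EG (EF (~ready | ~req)): greatest fixpoint, start Z0 = {m0, m1, m2, m4}, keep only states in Sat with some successor in Z. Already a fixed point.
Sat(EG (EF (~ready | ~req))) = {m0, m1, m2, m4}
m3 ∉ Sat(EG (EF (~ready | ~req))) = {m0, m1, m2, m4}, so the formula does not hold at m3.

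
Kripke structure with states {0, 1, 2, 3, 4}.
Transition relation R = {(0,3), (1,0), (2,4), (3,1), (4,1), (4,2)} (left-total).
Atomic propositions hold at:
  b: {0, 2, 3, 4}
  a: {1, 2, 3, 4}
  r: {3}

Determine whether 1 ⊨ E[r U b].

No

E[r U b]: least fixpoint, start Z0 = Sat(b) = {0, 2, 3, 4}, add states in Sat(r) with some successor in Z. Already a fixed point.
Sat(E[r U b]) = {0, 2, 3, 4}
1 ∉ Sat(E[r U b]) = {0, 2, 3, 4}, so the formula does not hold at 1.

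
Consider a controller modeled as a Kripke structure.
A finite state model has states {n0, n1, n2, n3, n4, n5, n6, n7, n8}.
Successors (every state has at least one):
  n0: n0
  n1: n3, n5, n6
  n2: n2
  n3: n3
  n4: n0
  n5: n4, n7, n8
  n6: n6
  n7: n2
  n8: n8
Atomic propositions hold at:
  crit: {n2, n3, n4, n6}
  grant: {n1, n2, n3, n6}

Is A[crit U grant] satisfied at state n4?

No

A[crit U grant]: least fixpoint, start Z0 = Sat(grant) = {n1, n2, n3, n6}, add states in Sat(crit) with every successor in Z. Already a fixed point.
Sat(A[crit U grant]) = {n1, n2, n3, n6}
n4 ∉ Sat(A[crit U grant]) = {n1, n2, n3, n6}, so the formula does not hold at n4.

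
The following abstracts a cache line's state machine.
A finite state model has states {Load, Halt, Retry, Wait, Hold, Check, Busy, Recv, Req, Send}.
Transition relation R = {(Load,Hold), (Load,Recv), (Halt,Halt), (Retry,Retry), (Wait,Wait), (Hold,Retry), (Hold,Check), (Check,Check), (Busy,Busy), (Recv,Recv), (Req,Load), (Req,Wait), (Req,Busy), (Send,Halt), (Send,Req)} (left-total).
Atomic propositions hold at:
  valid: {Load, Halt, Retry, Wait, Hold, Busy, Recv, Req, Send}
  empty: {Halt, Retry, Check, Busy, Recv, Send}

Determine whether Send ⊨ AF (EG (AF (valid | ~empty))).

Yes

Sat(~empty) = {Load, Wait, Hold, Req}
Sat(valid | ~empty) = {Load, Halt, Retry, Wait, Hold, Busy, Recv, Req, Send}
AF (valid | ~empty): least fixpoint, start Z0 = {Load, Halt, Retry, Wait, Hold, Busy, Recv, Req, Send}, add states with every successor in Z. Already a fixed point.
Sat(AF (valid | ~empty)) = {Load, Halt, Retry, Wait, Hold, Busy, Recv, Req, Send}
EG (AF (valid | ~empty)): greatest fixpoint, start Z0 = {Load, Halt, Retry, Wait, Hold, Busy, Recv, Req, Send}, keep only states in Sat with some successor in Z. Already a fixed point.
Sat(EG (AF (valid | ~empty))) = {Load, Halt, Retry, Wait, Hold, Busy, Recv, Req, Send}
AF (EG (AF (valid | ~empty))): least fixpoint, start Z0 = {Load, Halt, Retry, Wait, Hold, Busy, Recv, Req, Send}, add states with every successor in Z. Already a fixed point.
Sat(AF (EG (AF (valid | ~empty)))) = {Load, Halt, Retry, Wait, Hold, Busy, Recv, Req, Send}
Send ∈ Sat(AF (EG (AF (valid | ~empty)))) = {Load, Halt, Retry, Wait, Hold, Busy, Recv, Req, Send}, so the formula holds at Send.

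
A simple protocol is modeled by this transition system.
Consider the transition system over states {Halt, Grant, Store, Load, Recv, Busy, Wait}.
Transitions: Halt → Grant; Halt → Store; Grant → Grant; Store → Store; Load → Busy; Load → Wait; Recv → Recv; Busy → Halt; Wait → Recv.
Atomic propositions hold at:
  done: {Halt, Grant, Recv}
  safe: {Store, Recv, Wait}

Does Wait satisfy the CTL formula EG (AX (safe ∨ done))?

Sat(safe ∨ done) = {Halt, Grant, Store, Recv, Wait}
Sat(AX (safe ∨ done)) = {s : every successor in {Halt, Grant, Store, Recv, Wait}} = {Halt, Grant, Store, Recv, Busy, Wait}
EG (AX (safe ∨ done)): greatest fixpoint, start Z0 = {Halt, Grant, Store, Recv, Busy, Wait}, keep only states in Sat with some successor in Z. Already a fixed point.
Sat(EG (AX (safe ∨ done))) = {Halt, Grant, Store, Recv, Busy, Wait}
Wait ∈ Sat(EG (AX (safe ∨ done))) = {Halt, Grant, Store, Recv, Busy, Wait}, so the formula holds at Wait.

Yes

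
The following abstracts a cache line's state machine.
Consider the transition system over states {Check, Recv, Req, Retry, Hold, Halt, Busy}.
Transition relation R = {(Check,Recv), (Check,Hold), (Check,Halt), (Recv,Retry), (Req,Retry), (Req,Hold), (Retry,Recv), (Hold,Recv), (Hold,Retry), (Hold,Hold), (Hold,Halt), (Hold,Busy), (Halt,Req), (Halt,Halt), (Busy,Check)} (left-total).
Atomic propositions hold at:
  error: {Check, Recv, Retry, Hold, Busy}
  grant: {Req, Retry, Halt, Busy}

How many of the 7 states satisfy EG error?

5

EG error: greatest fixpoint, start Z0 = {Check, Recv, Retry, Hold, Busy}, keep only states in Sat with some successor in Z. Already a fixed point.
Sat(EG error) = {Check, Recv, Retry, Hold, Busy}
|Sat(EG error)| = |{Check, Recv, Retry, Hold, Busy}| = 5.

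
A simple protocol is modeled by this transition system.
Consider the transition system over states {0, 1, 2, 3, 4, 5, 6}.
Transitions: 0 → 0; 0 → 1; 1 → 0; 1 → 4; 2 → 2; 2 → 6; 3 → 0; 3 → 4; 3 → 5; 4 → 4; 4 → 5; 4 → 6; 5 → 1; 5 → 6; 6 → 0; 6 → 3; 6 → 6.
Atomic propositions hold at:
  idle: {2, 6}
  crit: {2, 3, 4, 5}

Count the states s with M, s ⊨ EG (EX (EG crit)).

5

EG crit: greatest fixpoint, start Z0 = {2, 3, 4, 5}, keep only states in Sat with some successor in Z. Z1 = {2, 3, 4}; fixed.
Sat(EG crit) = {2, 3, 4}
Sat(EX (EG crit)) = {s : some successor in {2, 3, 4}} = {1, 2, 3, 4, 6}
EG (EX (EG crit)): greatest fixpoint, start Z0 = {1, 2, 3, 4, 6}, keep only states in Sat with some successor in Z. Already a fixed point.
Sat(EG (EX (EG crit))) = {1, 2, 3, 4, 6}
|Sat(EG (EX (EG crit)))| = |{1, 2, 3, 4, 6}| = 5.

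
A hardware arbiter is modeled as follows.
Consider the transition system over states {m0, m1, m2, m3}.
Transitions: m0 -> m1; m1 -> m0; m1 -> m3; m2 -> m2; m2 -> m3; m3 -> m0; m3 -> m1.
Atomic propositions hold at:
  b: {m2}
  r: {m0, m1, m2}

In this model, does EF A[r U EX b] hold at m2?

Yes

Sat(EX b) = {s : some successor in {m2}} = {m2}
A[r U EX b]: least fixpoint, start Z0 = Sat(EX b) = {m2}, add states in Sat(r) with every successor in Z. Already a fixed point.
Sat(A[r U EX b]) = {m2}
EF A[r U EX b]: least fixpoint, start Z0 = {m2}, add states with some successor in Z. Already a fixed point.
Sat(EF A[r U EX b]) = {m2}
m2 ∈ Sat(EF A[r U EX b]) = {m2}, so the formula holds at m2.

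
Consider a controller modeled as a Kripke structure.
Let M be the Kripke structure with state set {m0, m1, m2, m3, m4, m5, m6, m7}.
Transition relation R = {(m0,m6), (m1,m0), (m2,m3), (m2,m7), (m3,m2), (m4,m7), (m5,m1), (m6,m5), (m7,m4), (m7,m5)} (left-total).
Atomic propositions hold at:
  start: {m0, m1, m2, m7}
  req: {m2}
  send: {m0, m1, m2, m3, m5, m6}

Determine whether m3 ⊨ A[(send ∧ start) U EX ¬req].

No

Sat(send ∧ start) = {m0, m1, m2}
Sat(¬req) = {m0, m1, m3, m4, m5, m6, m7}
Sat(EX ¬req) = {s : some successor in {m0, m1, m3, m4, m5, m6, m7}} = {m0, m1, m2, m4, m5, m6, m7}
A[(send ∧ start) U EX ¬req]: least fixpoint, start Z0 = Sat(EX ¬req) = {m0, m1, m2, m4, m5, m6, m7}, add states in Sat(send ∧ start) with every successor in Z. Already a fixed point.
Sat(A[(send ∧ start) U EX ¬req]) = {m0, m1, m2, m4, m5, m6, m7}
m3 ∉ Sat(A[(send ∧ start) U EX ¬req]) = {m0, m1, m2, m4, m5, m6, m7}, so the formula does not hold at m3.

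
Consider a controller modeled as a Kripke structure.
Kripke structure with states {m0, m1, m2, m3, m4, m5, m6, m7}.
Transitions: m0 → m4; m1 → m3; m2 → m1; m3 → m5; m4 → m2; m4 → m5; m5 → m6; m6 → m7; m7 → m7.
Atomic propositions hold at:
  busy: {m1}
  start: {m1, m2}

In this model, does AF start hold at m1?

AF start: least fixpoint, start Z0 = {m1, m2}, add states with every successor in Z. Already a fixed point.
Sat(AF start) = {m1, m2}
m1 ∈ Sat(AF start) = {m1, m2}, so the formula holds at m1.

Yes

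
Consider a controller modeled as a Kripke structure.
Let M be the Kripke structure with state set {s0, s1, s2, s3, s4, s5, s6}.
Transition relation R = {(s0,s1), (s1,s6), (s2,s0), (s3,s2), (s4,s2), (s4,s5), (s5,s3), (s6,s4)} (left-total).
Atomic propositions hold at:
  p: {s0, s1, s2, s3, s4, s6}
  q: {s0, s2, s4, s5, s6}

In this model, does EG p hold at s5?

EG p: greatest fixpoint, start Z0 = {s0, s1, s2, s3, s4, s6}, keep only states in Sat with some successor in Z. Already a fixed point.
Sat(EG p) = {s0, s1, s2, s3, s4, s6}
s5 ∉ Sat(EG p) = {s0, s1, s2, s3, s4, s6}, so the formula does not hold at s5.

No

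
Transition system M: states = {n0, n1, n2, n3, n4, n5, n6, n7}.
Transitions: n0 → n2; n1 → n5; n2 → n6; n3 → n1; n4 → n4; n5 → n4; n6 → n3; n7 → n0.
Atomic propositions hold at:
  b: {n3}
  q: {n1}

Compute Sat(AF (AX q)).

{n0, n2, n3, n6, n7}

Sat(AX q) = {s : every successor in {n1}} = {n3}
AF (AX q): least fixpoint, start Z0 = {n3}, add states with every successor in Z. Z1 = {n3, n6}; Z2 = {n2, n3, n6}; Z3 = {n0, n2, n3, n6}; Z4 = {n0, n2, n3, n6, n7}; fixed.
Sat(AF (AX q)) = {n0, n2, n3, n6, n7}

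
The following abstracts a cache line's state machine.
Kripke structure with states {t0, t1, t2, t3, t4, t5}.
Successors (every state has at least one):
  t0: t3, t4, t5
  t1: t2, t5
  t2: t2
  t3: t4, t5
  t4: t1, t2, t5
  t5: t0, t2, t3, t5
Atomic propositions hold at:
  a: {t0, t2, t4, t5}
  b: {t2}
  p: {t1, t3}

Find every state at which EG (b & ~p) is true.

Sat(~p) = {t0, t2, t4, t5}
Sat(b & ~p) = {t2}
EG (b & ~p): greatest fixpoint, start Z0 = {t2}, keep only states in Sat with some successor in Z. Already a fixed point.
Sat(EG (b & ~p)) = {t2}

{t2}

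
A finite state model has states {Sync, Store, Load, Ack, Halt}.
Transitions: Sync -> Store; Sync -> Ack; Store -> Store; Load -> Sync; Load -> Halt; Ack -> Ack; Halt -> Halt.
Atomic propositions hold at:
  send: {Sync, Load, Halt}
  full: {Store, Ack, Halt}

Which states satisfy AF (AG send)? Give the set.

{Halt}

AG send: greatest fixpoint, start Z0 = {Sync, Load, Halt}, keep only states in Sat with every successor in Z. Z1 = {Load, Halt}; Z2 = {Halt}; fixed.
Sat(AG send) = {Halt}
AF (AG send): least fixpoint, start Z0 = {Halt}, add states with every successor in Z. Already a fixed point.
Sat(AF (AG send)) = {Halt}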